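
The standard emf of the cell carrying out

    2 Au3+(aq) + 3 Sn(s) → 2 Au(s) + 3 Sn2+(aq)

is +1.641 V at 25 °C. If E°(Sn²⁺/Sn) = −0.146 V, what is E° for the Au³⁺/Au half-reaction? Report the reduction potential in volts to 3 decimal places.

+1.495 V

In the reaction as written the Au³⁺/Au couple is reduced (cathode) and Sn²⁺/Sn is oxidized (anode), so E°cell = E°(Au³⁺/Au) − E°(Sn²⁺/Sn).
E°(Au³⁺/Au) = E°cell + E°(anode) = +1.641 + (−0.146) = +1.495 V.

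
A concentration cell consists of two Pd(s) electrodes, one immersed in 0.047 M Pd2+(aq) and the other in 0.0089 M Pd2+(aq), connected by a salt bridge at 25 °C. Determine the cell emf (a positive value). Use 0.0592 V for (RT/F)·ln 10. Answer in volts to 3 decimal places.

0.021 V

For a concentration cell E°cell = 0, since both electrodes use the same couple.
The compartment with the higher Pd2+(aq) concentration (0.047 M) acts as the cathode; ions are reduced there and produced at the dilute (0.0089 M) anode.
With n = 2, Ecell = −(0.0592/2)·log([dilute]/[conc]) = −(0.0592/2)·log(0.0089/0.047) = +0.021 V.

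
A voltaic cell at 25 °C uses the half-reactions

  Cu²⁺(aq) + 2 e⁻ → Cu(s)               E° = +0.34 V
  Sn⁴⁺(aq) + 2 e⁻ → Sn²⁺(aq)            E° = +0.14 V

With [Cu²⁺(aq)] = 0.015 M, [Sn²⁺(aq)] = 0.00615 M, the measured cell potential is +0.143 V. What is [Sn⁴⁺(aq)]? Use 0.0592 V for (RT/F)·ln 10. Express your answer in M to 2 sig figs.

With Cu²⁺/Cu at the cathode and Sn⁴⁺/Sn²⁺ at the anode, E°cell = +0.34 − (+0.14) = +0.20 V (n = 2).
From the Nernst equation, log Q = n(E° − E)/0.0592 = 2·(+0.20 − (+0.143))/0.0592 = 1.926.
For Cu²⁺(aq) + Sn²⁺(aq) → Cu(s) + Sn⁴⁺(aq), the reaction quotient is Q = [Sn⁴⁺(aq)] / ([Cu²⁺(aq)]·[Sn²⁺(aq)]).
Solving for the unknown gives log [Sn⁴⁺(aq)] = −2.109, so [Sn⁴⁺(aq)] ≈ 0.0078 M.

0.0078 M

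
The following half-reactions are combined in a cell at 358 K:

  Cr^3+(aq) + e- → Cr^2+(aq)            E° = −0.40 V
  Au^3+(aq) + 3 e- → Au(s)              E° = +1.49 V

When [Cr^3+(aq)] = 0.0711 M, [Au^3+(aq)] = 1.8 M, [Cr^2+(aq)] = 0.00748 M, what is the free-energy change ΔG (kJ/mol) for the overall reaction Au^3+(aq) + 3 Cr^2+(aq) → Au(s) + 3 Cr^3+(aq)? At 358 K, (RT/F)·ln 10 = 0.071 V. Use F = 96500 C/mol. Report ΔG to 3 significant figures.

−529 kJ/mol

E°cell = +1.49 − (−0.40) = +1.89 V; the balanced reaction transfers n = 3 electrons.
Here Q = [Cr^3+(aq)]^3 / ([Au^3+(aq)]·[Cr^2+(aq)]^3) = 477 (log Q = 2.679), giving E = +1.89 − (0.071/3)·(2.679) = +1.8266 V.
ΔG = −nFE = −(3)(96500)(+1.8266) J/mol = −529 kJ/mol.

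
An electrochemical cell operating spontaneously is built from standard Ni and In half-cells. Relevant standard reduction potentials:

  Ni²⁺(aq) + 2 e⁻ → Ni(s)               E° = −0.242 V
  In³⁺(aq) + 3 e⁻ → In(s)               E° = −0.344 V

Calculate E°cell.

+0.102 V

Of the two couples in this cell, the one with the more positive reduction potential is reduced at the cathode: here that is Ni²⁺/Ni (−0.242 V); In³⁺/In (−0.344 V) is the anode.
E°cell = E°(cathode) − E°(anode) = −0.242 − (−0.344) = +0.102 V.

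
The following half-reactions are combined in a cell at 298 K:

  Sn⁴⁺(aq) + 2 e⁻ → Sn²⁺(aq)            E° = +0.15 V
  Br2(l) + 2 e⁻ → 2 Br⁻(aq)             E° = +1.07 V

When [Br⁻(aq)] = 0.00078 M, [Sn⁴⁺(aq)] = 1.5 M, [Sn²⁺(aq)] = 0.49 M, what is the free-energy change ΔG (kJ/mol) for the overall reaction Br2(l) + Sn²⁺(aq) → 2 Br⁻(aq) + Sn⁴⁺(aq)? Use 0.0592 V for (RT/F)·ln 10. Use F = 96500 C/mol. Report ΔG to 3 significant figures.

The standard cell potential is +1.07 − (+0.15) = +0.92 V, with n = 2 electrons in the balanced equation.
Q = ([Br⁻(aq)]^2·[Sn⁴⁺(aq)]) / [Sn²⁺(aq)] = 1.86×10^−6, so log Q = −5.730 and E = +0.92 − (0.0592/2)(−5.730) = +1.0896 V.
Finally ΔG = −nFE = −(2)(96500 C/mol)(+1.0896 V) = −210 kJ/mol.

−210 kJ/mol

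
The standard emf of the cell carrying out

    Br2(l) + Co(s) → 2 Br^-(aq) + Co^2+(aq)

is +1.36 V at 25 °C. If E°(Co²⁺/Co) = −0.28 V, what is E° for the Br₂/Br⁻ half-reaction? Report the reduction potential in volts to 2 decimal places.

In the reaction as written the Br₂/Br⁻ couple is reduced (cathode) and Co²⁺/Co is oxidized (anode), so E°cell = E°(Br₂/Br⁻) − E°(Co²⁺/Co).
E°(Br₂/Br⁻) = E°cell + E°(anode) = +1.36 + (−0.28) = +1.08 V.

+1.08 V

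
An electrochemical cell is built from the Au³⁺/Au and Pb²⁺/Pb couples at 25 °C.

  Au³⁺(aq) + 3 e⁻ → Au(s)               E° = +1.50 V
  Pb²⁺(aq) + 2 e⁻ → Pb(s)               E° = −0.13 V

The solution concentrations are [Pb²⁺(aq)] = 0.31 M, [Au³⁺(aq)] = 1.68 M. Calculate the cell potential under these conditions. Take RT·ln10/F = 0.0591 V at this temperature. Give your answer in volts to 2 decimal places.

+1.65 V

The Au³⁺/Au couple has the more positive E°, so it is the cathode; Pb²⁺/Pb is the anode.
E°cell = +1.50 − (−0.13) = +1.63 V, with n = 6 electrons transferred.
The balanced reaction is 2 Au³⁺(aq) + 3 Pb(s) → 2 Au(s) + 3 Pb²⁺(aq), so Q = [Pb²⁺(aq)]^3 / [Au³⁺(aq)]^2 = 0.0106 and log Q = −1.977.
Applying E = E° − (RT ln10/nF)·log Q gives +1.63 − (0.0591/6)(−1.977) = +1.65 V.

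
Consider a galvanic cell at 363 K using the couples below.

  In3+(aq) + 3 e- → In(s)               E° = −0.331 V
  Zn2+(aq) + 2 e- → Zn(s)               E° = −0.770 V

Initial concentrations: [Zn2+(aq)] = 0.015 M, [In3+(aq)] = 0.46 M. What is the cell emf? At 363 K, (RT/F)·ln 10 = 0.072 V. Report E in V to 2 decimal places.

+0.50 V

Since E°(In³⁺/In) > E°(Zn²⁺/Zn), In³⁺/In serves as the cathode.
E°cell = −0.331 − (−0.770) = +0.439 V, with n = 6 electrons transferred.
The balanced reaction is 2 In3+(aq) + 3 Zn(s) → 2 In(s) + 3 Zn2+(aq), so Q = [Zn2+(aq)]^3 / [In3+(aq)]^2 = 1.59×10^−5 and log Q = −4.797.
Applying E = E° − (RT ln10/nF)·log Q gives +0.439 − (0.072/6)(−4.797) = +0.50 V.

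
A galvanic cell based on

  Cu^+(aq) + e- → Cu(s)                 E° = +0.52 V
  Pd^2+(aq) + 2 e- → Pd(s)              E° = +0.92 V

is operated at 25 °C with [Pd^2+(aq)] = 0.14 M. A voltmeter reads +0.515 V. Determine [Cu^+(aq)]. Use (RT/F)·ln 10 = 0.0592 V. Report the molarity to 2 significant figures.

0.0043 M

With Pd²⁺/Pd at the cathode and Cu⁺/Cu at the anode, E°cell = +0.92 − (+0.52) = +0.40 V (n = 2).
Since E = E° − (0.0592/n)·log Q, log Q = n(E° − E)/0.0592 = −3.885.
Balancing electrons gives Pd^2+(aq) + 2 Cu(s) → Pd(s) + 2 Cu^+(aq); thus Q = [Cu^+(aq)]^2 / [Pd^2+(aq)].
Solving for the unknown gives log [Cu^+(aq)] = −2.369, so [Cu^+(aq)] ≈ 0.0043 M.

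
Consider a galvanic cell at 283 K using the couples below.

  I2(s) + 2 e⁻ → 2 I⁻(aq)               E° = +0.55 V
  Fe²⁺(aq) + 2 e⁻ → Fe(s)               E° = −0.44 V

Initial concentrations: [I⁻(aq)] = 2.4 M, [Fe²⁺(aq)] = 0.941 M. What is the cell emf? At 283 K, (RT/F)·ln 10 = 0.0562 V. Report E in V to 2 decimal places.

+0.97 V

The I₂/I⁻ couple has the more positive E°, so it is the cathode; Fe²⁺/Fe is the anode.
The standard potential is +0.55 − (−0.44) = +0.99 V and the balanced reaction transfers n = 2 electrons.
The balanced reaction is I2(s) + Fe(s) → 2 I⁻(aq) + Fe²⁺(aq), so Q = [I⁻(aq)]^2·[Fe²⁺(aq)] = 5.42 and log Q = 0.734.
By the Nernst equation, E = +0.99 − (0.0562/2)·(0.734) = +0.97 V.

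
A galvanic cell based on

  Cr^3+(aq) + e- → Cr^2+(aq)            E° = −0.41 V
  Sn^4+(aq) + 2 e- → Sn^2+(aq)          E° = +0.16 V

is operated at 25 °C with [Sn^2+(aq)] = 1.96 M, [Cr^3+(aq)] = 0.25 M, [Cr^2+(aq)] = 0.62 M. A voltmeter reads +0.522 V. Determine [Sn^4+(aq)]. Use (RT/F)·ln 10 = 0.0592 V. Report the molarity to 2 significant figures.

With Sn⁴⁺/Sn²⁺ at the cathode and Cr³⁺/Cr²⁺ at the anode, E°cell = +0.16 − (−0.41) = +0.57 V (n = 2).
Since E = E° − (0.0592/n)·log Q, log Q = n(E° − E)/0.0592 = 1.622.
The balanced reaction is Sn^4+(aq) + 2 Cr^2+(aq) → Sn^2+(aq) + 2 Cr^3+(aq), so Q = ([Sn^2+(aq)]·[Cr^3+(aq)]^2) / ([Sn^4+(aq)]·[Cr^2+(aq)]^2).
Solving for the unknown gives log [Sn^4+(aq)] = −2.119, so [Sn^4+(aq)] ≈ 0.0076 M.

0.0076 M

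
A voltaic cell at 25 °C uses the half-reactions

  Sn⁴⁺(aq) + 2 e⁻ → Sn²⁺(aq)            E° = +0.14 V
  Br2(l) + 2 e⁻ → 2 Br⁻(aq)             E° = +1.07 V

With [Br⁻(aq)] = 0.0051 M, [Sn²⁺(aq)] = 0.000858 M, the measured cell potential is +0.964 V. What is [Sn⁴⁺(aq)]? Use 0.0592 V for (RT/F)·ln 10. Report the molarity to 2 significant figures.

2.3 M

The Br₂/Br⁻ couple has the larger reduction potential, so it is the cathode: E°cell = +1.07 − (+0.14) = +0.93 V and n = 2.
From the Nernst equation, log Q = n(E° − E)/0.0592 = 2·(+0.93 − (+0.964))/0.0592 = −1.149.
Balancing electrons gives Br2(l) + Sn²⁺(aq) → 2 Br⁻(aq) + Sn⁴⁺(aq); thus Q = ([Br⁻(aq)]^2·[Sn⁴⁺(aq)]) / [Sn²⁺(aq)].
Substituting the known concentrations and solving, log [Sn⁴⁺(aq)] = 0.369 and [Sn⁴⁺(aq)] = 2.3 M.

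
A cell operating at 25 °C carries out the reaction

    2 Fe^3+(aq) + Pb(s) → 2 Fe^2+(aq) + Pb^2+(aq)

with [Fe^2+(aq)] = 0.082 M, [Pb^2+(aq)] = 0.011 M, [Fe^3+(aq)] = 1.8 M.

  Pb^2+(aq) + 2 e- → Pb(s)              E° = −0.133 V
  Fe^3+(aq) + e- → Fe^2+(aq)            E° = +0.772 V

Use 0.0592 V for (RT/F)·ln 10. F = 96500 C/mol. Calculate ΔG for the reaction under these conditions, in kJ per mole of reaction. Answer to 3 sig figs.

The standard cell potential is +0.772 − (−0.133) = +0.905 V, with n = 2 electrons in the balanced equation.
Here Q = ([Fe^2+(aq)]^2·[Pb^2+(aq)]) / [Fe^3+(aq)]^2 = 2.28×10^−5 (log Q = −4.642), giving E = +0.905 − (0.0592/2)·(−4.642) = +1.0424 V.
Then ΔG = −nFE = −2 × 96500 × +1.0424 J/mol = −201 kJ/mol.

−201 kJ/mol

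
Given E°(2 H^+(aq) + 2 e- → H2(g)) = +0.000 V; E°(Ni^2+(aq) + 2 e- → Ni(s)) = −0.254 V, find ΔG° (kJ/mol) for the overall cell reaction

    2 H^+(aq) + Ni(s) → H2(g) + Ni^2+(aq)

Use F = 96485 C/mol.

In the reaction as written H^+(aq) is reduced, so the 2H⁺/H₂ couple is the cathode and Ni²⁺/Ni is the anode.
E°cell = +0.000 − (−0.254) = +0.254 V; balancing electrons gives n = 2.
ΔG° = −nFE°cell = −(2)(96485)(+0.254) J/mol = −49.0 kJ/mol.

−49.0 kJ/mol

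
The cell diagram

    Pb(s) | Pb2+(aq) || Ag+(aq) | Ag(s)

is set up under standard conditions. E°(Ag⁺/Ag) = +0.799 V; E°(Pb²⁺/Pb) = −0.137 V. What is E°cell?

+0.936 V

By convention the left-hand electrode in cell notation is the anode (oxidation) and the right-hand electrode is the cathode (reduction).
E°cell = E°(right) − E°(left) = +0.799 − (−0.137) = +0.936 V.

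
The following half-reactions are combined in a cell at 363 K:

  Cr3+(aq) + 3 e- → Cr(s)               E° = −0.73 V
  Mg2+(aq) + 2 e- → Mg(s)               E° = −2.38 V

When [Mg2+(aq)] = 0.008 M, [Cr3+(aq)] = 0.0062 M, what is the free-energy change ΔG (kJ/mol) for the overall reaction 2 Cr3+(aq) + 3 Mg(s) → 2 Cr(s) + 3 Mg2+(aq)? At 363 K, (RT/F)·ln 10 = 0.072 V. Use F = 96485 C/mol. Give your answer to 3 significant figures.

With Cr³⁺/Cr reduced at the cathode, E°cell = −0.73 − (−2.38) = +1.65 V and n = 6.
Here Q = [Mg2+(aq)]^3 / [Cr3+(aq)]^2 = 0.0133 (log Q = −1.876), giving E = +1.65 − (0.072/6)·(−1.876) = +1.6725 V.
Then ΔG = −nFE = −6 × 96485 × +1.6725 J/mol = −968 kJ/mol.

−968 kJ/mol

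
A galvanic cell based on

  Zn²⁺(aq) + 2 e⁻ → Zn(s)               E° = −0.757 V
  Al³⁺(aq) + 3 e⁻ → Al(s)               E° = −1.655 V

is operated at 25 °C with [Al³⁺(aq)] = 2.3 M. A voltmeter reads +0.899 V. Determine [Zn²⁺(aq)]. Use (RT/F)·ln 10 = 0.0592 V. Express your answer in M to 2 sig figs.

Zn²⁺/Zn is the cathode (higher E°); E°cell = −0.757 − (−1.655) = +0.898 V with n = 6.
Rearranging E = E° − (0.0592/n)·log Q gives log Q = 6(+0.898 − (+0.899))/0.0592 = −0.101.
Balancing electrons gives 3 Zn²⁺(aq) + 2 Al(s) → 3 Zn(s) + 2 Al³⁺(aq); thus Q = [Al³⁺(aq)]^2 / [Zn²⁺(aq)]^3.
Substituting the known concentrations and solving, log [Zn²⁺(aq)] = 0.275 and [Zn²⁺(aq)] = 1.9 M.

1.9 M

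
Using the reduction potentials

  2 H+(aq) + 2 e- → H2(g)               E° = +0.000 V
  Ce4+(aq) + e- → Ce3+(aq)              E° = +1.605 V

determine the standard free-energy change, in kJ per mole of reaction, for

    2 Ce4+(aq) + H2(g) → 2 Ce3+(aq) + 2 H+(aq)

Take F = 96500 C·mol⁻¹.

In the reaction as written Ce4+(aq) is reduced, so the Ce⁴⁺/Ce³⁺ couple is the cathode and 2H⁺/H₂ is the anode.
E°cell = +1.605 − (+0.000) = +1.605 V; balancing electrons gives n = 2.
ΔG° = −nFE°cell = −(2)(96500)(+1.605) J/mol = −310 kJ/mol.

−310 kJ/mol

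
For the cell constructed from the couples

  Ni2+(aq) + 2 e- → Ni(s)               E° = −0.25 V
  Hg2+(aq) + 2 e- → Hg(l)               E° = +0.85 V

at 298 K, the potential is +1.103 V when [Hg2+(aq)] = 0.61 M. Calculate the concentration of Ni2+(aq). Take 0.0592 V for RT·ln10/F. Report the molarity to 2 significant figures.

0.48 M

The Hg²⁺/Hg couple has the larger reduction potential, so it is the cathode: E°cell = +0.85 − (−0.25) = +1.10 V and n = 2.
From the Nernst equation, log Q = n(E° − E)/0.0592 = 2·(+1.10 − (+1.103))/0.0592 = −0.101.
Balancing electrons gives Hg2+(aq) + Ni(s) → Hg(l) + Ni2+(aq); thus Q = [Ni2+(aq)] / [Hg2+(aq)].
Substituting the known concentrations and solving, log [Ni2+(aq)] = −0.316 and [Ni2+(aq)] = 0.48 M.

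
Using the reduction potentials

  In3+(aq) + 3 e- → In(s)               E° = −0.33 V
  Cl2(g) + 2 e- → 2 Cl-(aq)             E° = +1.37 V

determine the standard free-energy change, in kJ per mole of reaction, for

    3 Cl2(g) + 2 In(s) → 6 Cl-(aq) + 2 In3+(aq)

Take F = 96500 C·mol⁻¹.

In the reaction as written Cl2(g) is reduced, so the Cl₂/Cl⁻ couple is the cathode and In³⁺/In is the anode.
E°cell = +1.37 − (−0.33) = +1.70 V; balancing electrons gives n = 6.
ΔG° = −nFE°cell = −(6)(96500)(+1.70) J/mol = −984 kJ/mol.

−984 kJ/mol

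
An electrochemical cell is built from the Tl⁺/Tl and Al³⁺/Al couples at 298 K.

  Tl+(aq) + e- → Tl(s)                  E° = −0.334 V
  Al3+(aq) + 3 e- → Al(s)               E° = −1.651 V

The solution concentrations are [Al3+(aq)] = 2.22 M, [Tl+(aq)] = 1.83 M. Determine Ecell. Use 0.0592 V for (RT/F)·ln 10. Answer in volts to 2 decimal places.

+1.33 V

Since E°(Tl⁺/Tl) > E°(Al³⁺/Al), Tl⁺/Tl serves as the cathode.
E°cell = −0.334 − (−1.651) = +1.317 V, with n = 3 electrons transferred.
The balanced reaction is 3 Tl+(aq) + Al(s) → 3 Tl(s) + Al3+(aq), so Q = [Al3+(aq)] / [Tl+(aq)]^3 = 0.362 and log Q = −0.441.
By the Nernst equation, E = +1.317 − (0.0592/3)·(−0.441) = +1.33 V.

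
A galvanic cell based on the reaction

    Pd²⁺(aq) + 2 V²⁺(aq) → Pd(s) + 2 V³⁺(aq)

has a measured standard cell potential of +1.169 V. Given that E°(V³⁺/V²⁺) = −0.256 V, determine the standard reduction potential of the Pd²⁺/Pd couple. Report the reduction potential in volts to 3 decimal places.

In the reaction as written the Pd²⁺/Pd couple is reduced (cathode) and V³⁺/V²⁺ is oxidized (anode), so E°cell = E°(Pd²⁺/Pd) − E°(V³⁺/V²⁺).
E°(Pd²⁺/Pd) = E°cell + E°(anode) = +1.169 + (−0.256) = +0.913 V.

+0.913 V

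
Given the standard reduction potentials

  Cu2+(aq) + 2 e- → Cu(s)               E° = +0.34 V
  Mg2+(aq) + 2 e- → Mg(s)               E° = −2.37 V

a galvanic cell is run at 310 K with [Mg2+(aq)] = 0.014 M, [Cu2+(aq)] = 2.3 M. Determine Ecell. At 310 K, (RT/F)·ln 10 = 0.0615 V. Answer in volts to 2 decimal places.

+2.78 V

Cu²⁺/Cu is reduced (cathode, E° = +0.34 V) and Mg²⁺/Mg is oxidized (anode).
The standard potential is +0.34 − (−2.37) = +2.71 V and the balanced reaction transfers n = 2 electrons.
For the overall reaction Cu2+(aq) + Mg(s) → Cu(s) + Mg2+(aq), Q = [Mg2+(aq)] / [Cu2+(aq)] = 0.00609, giving log Q = −2.216.
By the Nernst equation, E = +2.71 − (0.0615/2)·(−2.216) = +2.78 V.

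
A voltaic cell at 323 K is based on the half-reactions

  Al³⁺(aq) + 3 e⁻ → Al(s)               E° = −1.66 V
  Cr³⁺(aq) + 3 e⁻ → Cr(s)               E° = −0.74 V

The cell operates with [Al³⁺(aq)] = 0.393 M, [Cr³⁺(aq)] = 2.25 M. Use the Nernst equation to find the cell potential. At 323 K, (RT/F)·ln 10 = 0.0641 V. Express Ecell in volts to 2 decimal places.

Since E°(Cr³⁺/Cr) > E°(Al³⁺/Al), Cr³⁺/Cr serves as the cathode.
E°cell = E°cat − E°an = −0.74 − (−1.66) = +0.92 V; n = 3.
Balancing gives Cr³⁺(aq) + Al(s) → Cr(s) + Al³⁺(aq); hence Q = [Al³⁺(aq)] / [Cr³⁺(aq)] = 0.175 (log Q = −0.758).
E = E° − (0.0641/n)·log Q = +0.92 − (0.0641/3)(−0.758) = +0.94 V.

+0.94 V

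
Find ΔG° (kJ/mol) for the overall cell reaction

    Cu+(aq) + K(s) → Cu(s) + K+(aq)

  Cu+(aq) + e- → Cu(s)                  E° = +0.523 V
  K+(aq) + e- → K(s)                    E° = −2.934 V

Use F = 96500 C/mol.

−334 kJ/mol

In the reaction as written Cu+(aq) is reduced, so the Cu⁺/Cu couple is the cathode and K⁺/K is the anode.
E°cell = +0.523 − (−2.934) = +3.457 V; balancing electrons gives n = 1.
ΔG° = −nFE°cell = −(1)(96500)(+3.457) J/mol = −334 kJ/mol.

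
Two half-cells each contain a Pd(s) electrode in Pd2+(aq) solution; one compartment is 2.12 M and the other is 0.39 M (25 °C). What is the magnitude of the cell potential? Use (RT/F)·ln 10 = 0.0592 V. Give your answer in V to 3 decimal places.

For a concentration cell E°cell = 0, since both electrodes use the same couple.
The compartment with the higher Pd2+(aq) concentration (2.12 M) acts as the cathode; ions are reduced there and produced at the dilute (0.39 M) anode.
With n = 2, Ecell = −(0.0592/2)·log([dilute]/[conc]) = −(0.0592/2)·log(0.39/2.12) = +0.022 V.

0.022 V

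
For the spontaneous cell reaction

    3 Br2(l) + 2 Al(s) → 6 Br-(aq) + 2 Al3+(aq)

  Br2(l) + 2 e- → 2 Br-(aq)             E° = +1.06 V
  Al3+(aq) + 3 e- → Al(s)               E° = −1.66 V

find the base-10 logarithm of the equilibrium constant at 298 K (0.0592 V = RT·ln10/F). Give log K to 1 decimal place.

The Br₂/Br⁻ couple is reduced (cathode); E°cell = +1.06 − (−1.66) = +2.72 V with n = 6.
At equilibrium E = 0, so log K = nE°cell / 0.0592 = (6)(+2.72) / 0.0592 = 275.7.

log K = 275.7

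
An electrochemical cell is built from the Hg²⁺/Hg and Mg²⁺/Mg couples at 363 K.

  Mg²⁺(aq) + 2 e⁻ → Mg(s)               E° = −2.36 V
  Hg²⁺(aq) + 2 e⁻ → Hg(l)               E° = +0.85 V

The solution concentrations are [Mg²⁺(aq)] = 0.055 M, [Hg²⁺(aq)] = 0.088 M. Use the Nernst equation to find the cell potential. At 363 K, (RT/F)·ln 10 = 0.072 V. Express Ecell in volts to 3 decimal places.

Since E°(Hg²⁺/Hg) > E°(Mg²⁺/Mg), Hg²⁺/Hg serves as the cathode.
The standard potential is +0.85 − (−2.36) = +3.21 V and the balanced reaction transfers n = 2 electrons.
For the overall reaction Hg²⁺(aq) + Mg(s) → Hg(l) + Mg²⁺(aq), Q = [Mg²⁺(aq)] / [Hg²⁺(aq)] = 0.625, giving log Q = −0.204.
Applying E = E° − (RT ln10/nF)·log Q gives +3.21 − (0.072/2)(−0.204) = +3.217 V.

+3.217 V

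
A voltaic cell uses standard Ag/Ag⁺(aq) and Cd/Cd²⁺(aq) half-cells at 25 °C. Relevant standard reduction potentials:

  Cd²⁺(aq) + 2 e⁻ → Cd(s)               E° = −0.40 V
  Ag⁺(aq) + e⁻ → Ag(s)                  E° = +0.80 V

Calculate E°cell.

Of the two couples in this cell, the one with the more positive reduction potential is reduced at the cathode: here that is Ag⁺/Ag (+0.80 V); Cd²⁺/Cd (−0.40 V) is the anode.
E°cell = E°(cathode) − E°(anode) = +0.80 − (−0.40) = +1.20 V.

+1.20 V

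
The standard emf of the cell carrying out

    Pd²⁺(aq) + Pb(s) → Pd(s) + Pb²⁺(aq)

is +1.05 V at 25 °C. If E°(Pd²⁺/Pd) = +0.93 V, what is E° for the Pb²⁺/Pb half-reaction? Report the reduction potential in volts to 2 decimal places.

In the reaction as written the Pd²⁺/Pd couple is reduced (cathode) and Pb²⁺/Pb is oxidized (anode), so E°cell = E°(Pd²⁺/Pd) − E°(Pb²⁺/Pb).
E°(Pb²⁺/Pb) = E°(cathode) − E°cell = +0.93 − (+1.05) = −0.12 V.

−0.12 V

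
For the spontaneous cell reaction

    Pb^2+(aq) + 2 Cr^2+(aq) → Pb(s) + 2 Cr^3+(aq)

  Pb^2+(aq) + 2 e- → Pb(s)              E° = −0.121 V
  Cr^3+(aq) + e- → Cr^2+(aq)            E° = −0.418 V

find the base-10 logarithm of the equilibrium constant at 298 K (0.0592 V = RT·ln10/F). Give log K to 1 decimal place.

The Pb²⁺/Pb couple is reduced (cathode); E°cell = −0.121 − (−0.418) = +0.297 V with n = 2.
At equilibrium E = 0, so log K = nE°cell / 0.0592 = (2)(+0.297) / 0.0592 = 10.0.

log K = 10.0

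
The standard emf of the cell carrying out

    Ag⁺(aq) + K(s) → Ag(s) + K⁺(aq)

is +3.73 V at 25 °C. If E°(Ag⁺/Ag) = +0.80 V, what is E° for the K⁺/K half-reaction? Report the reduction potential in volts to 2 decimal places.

In the reaction as written the Ag⁺/Ag couple is reduced (cathode) and K⁺/K is oxidized (anode), so E°cell = E°(Ag⁺/Ag) − E°(K⁺/K).
E°(K⁺/K) = E°(cathode) − E°cell = +0.80 − (+3.73) = −2.93 V.

−2.93 V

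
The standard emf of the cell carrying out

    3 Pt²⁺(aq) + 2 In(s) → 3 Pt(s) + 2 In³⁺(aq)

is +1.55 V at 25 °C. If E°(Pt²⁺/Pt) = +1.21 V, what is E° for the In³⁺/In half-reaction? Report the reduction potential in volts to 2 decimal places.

−0.34 V

In the reaction as written the Pt²⁺/Pt couple is reduced (cathode) and In³⁺/In is oxidized (anode), so E°cell = E°(Pt²⁺/Pt) − E°(In³⁺/In).
E°(In³⁺/In) = E°(cathode) − E°cell = +1.21 − (+1.55) = −0.34 V.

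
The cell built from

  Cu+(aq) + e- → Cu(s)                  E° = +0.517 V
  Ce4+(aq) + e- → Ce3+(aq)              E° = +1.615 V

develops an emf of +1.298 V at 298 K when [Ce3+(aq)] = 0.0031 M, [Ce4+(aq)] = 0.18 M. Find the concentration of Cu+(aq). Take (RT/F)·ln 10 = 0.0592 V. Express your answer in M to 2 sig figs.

Ce⁴⁺/Ce³⁺ is the cathode (higher E°); E°cell = +1.615 − (+0.517) = +1.098 V with n = 1.
Since E = E° − (0.0592/n)·log Q, log Q = n(E° − E)/0.0592 = −3.378.
For Ce4+(aq) + Cu(s) → Ce3+(aq) + Cu+(aq), the reaction quotient is Q = ([Ce3+(aq)]·[Cu+(aq)]) / [Ce4+(aq)].
Isolating [Cu+(aq)] in Q = 10^{−3.378} yields log [Cu+(aq)] = −1.614, i.e. 0.024 M.

0.024 M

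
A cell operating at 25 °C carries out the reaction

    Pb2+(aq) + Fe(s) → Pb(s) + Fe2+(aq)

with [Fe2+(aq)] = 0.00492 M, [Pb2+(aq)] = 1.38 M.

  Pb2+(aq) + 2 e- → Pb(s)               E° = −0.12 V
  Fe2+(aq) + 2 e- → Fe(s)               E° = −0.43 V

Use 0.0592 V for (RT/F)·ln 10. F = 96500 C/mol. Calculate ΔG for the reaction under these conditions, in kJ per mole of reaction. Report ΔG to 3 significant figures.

With Pb²⁺/Pb reduced at the cathode, E°cell = −0.12 − (−0.43) = +0.31 V and n = 2.
The reaction quotient is [Fe2+(aq)] / [Pb2+(aq)] = 0.00357; by Nernst, E = +0.31 − (0.0592/2)(−2.448) = +0.3825 V.
Finally ΔG = −nFE = −(2)(96500 C/mol)(+0.3825 V) = −73.8 kJ/mol.

−73.8 kJ/mol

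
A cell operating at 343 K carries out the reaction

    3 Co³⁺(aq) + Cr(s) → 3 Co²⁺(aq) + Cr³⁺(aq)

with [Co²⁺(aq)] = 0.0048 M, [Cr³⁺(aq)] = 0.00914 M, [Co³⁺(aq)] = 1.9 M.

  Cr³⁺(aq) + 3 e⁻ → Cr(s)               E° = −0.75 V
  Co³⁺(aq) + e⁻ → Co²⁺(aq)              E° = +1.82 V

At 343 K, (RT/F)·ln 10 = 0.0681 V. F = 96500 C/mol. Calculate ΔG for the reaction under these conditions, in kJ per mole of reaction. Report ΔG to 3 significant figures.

−809 kJ/mol

With Co³⁺/Co²⁺ reduced at the cathode, E°cell = +1.82 − (−0.75) = +2.57 V and n = 3.
Here Q = ([Co²⁺(aq)]^3·[Cr³⁺(aq)]) / [Co³⁺(aq)]^3 = 1.47×10^−10 (log Q = −9.832), giving E = +2.57 − (0.0681/3)·(−9.832) = +2.7932 V.
Finally ΔG = −nFE = −(3)(96500 C/mol)(+2.7932 V) = −809 kJ/mol.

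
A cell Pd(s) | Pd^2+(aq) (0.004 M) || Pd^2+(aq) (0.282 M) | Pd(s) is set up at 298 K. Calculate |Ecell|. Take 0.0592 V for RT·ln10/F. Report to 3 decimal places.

For a concentration cell E°cell = 0, since both electrodes use the same couple.
The compartment with the higher Pd^2+(aq) concentration (0.282 M) acts as the cathode; ions are reduced there and produced at the dilute (0.004 M) anode.
With n = 2, Ecell = −(0.0592/2)·log([dilute]/[conc]) = −(0.0592/2)·log(0.004/0.282) = +0.055 V.

0.055 V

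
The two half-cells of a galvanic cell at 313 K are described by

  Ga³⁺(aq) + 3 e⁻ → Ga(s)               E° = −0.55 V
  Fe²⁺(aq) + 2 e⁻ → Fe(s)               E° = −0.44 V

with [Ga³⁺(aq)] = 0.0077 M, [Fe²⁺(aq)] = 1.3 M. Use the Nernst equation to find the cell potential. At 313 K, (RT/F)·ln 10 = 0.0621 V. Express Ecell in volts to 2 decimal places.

+0.16 V

Since E°(Fe²⁺/Fe) > E°(Ga³⁺/Ga), Fe²⁺/Fe serves as the cathode.
E°cell = −0.44 − (−0.55) = +0.11 V, with n = 6 electrons transferred.
The balanced reaction is 3 Fe²⁺(aq) + 2 Ga(s) → 3 Fe(s) + 2 Ga³⁺(aq), so Q = [Ga³⁺(aq)]^2 / [Fe²⁺(aq)]^3 = 2.7×10^−5 and log Q = −4.569.
Applying E = E° − (RT ln10/nF)·log Q gives +0.11 − (0.0621/6)(−4.569) = +0.16 V.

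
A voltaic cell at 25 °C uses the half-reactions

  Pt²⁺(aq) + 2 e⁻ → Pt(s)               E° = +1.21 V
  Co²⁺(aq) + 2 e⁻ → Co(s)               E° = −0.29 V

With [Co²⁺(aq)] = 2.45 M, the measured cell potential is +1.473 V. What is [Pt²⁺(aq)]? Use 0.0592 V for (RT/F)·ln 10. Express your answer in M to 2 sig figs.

0.30 M

The Pt²⁺/Pt couple has the larger reduction potential, so it is the cathode: E°cell = +1.21 − (−0.29) = +1.50 V and n = 2.
Rearranging E = E° − (0.0592/n)·log Q gives log Q = 2(+1.50 − (+1.473))/0.0592 = 0.912.
Balancing electrons gives Pt²⁺(aq) + Co(s) → Pt(s) + Co²⁺(aq); thus Q = [Co²⁺(aq)] / [Pt²⁺(aq)].
Solving for the unknown gives log [Pt²⁺(aq)] = −0.523, so [Pt²⁺(aq)] ≈ 0.30 M.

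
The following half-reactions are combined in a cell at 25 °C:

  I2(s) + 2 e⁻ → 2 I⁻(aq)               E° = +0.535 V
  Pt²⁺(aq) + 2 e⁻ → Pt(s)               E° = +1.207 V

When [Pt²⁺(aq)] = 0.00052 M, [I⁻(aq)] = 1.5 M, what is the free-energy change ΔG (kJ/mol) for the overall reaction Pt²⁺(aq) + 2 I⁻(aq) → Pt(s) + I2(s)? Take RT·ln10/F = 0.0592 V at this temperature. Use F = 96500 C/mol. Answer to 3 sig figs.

−113 kJ/mol

E°cell = +1.207 − (+0.535) = +0.672 V; the balanced reaction transfers n = 2 electrons.
The reaction quotient is 1 / ([Pt²⁺(aq)]·[I⁻(aq)]^2) = 855; by Nernst, E = +0.672 − (0.0592/2)(2.932) = +0.5852 V.
Finally ΔG = −nFE = −(2)(96500 C/mol)(+0.5852 V) = −113 kJ/mol.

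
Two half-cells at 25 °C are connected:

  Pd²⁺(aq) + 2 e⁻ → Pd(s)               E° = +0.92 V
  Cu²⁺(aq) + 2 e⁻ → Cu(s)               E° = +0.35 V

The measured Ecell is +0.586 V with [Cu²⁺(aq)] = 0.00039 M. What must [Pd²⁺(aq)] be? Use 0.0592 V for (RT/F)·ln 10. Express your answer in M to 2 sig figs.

0.0014 M

The Pd²⁺/Pd couple has the larger reduction potential, so it is the cathode: E°cell = +0.92 − (+0.35) = +0.57 V and n = 2.
Since E = E° − (0.0592/n)·log Q, log Q = n(E° − E)/0.0592 = −0.541.
For Pd²⁺(aq) + Cu(s) → Pd(s) + Cu²⁺(aq), the reaction quotient is Q = [Cu²⁺(aq)] / [Pd²⁺(aq)].
Isolating [Pd²⁺(aq)] in Q = 10^{−0.541} yields log [Pd²⁺(aq)] = −2.868, i.e. 0.0014 M.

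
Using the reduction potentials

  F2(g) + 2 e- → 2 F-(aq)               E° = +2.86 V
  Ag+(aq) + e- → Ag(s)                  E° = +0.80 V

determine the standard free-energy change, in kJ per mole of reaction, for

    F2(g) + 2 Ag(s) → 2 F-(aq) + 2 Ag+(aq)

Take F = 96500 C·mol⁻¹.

−398 kJ/mol

In the reaction as written F2(g) is reduced, so the F₂/F⁻ couple is the cathode and Ag⁺/Ag is the anode.
E°cell = +2.86 − (+0.80) = +2.06 V; balancing electrons gives n = 2.
ΔG° = −nFE°cell = −(2)(96500)(+2.06) J/mol = −398 kJ/mol.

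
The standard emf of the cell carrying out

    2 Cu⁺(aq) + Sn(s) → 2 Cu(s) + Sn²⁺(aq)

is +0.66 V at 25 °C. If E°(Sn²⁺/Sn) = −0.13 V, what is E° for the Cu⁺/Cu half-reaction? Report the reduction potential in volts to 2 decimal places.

+0.53 V

In the reaction as written the Cu⁺/Cu couple is reduced (cathode) and Sn²⁺/Sn is oxidized (anode), so E°cell = E°(Cu⁺/Cu) − E°(Sn²⁺/Sn).
E°(Cu⁺/Cu) = E°cell + E°(anode) = +0.66 + (−0.13) = +0.53 V.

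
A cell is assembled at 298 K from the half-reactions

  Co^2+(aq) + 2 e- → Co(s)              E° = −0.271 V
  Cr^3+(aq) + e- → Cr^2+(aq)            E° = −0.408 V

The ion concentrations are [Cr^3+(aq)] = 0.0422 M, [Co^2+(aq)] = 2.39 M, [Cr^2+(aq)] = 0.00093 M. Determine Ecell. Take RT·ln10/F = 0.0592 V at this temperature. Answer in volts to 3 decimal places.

Co²⁺/Co is reduced (cathode, E° = −0.271 V) and Cr³⁺/Cr²⁺ is oxidized (anode).
E°cell = −0.271 − (−0.408) = +0.137 V, with n = 2 electrons transferred.
For the overall reaction Co^2+(aq) + 2 Cr^2+(aq) → Co(s) + 2 Cr^3+(aq), Q = [Cr^3+(aq)]^2 / ([Co^2+(aq)]·[Cr^2+(aq)]^2) = 862, giving log Q = 2.935.
Applying E = E° − (RT ln10/nF)·log Q gives +0.137 − (0.0592/2)(2.935) = +0.050 V.

+0.050 V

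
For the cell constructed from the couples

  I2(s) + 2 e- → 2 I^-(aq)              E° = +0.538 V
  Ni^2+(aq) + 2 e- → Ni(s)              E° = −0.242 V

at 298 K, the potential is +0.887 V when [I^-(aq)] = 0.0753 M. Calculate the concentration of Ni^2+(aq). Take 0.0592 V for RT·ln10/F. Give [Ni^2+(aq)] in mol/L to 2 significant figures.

With I₂/I⁻ at the cathode and Ni²⁺/Ni at the anode, E°cell = +0.538 − (−0.242) = +0.780 V (n = 2).
Rearranging E = E° − (0.0592/n)·log Q gives log Q = 2(+0.780 − (+0.887))/0.0592 = −3.615.
The balanced reaction is I2(s) + Ni(s) → 2 I^-(aq) + Ni^2+(aq), so Q = [I^-(aq)]^2·[Ni^2+(aq)].
Substituting the known concentrations and solving, log [Ni^2+(aq)] = −1.369 and [Ni^2+(aq)] = 0.043 M.

0.043 M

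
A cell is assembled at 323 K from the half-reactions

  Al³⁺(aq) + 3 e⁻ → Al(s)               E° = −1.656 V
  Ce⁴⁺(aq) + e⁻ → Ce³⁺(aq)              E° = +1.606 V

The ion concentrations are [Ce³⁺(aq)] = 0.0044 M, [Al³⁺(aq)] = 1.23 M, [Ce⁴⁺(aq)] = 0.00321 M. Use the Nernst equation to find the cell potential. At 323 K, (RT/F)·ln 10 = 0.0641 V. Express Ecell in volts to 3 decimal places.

Since E°(Ce⁴⁺/Ce³⁺) > E°(Al³⁺/Al), Ce⁴⁺/Ce³⁺ serves as the cathode.
E°cell = E°cat − E°an = +1.606 − (−1.656) = +3.262 V; n = 3.
The balanced reaction is 3 Ce⁴⁺(aq) + Al(s) → 3 Ce³⁺(aq) + Al³⁺(aq), so Q = ([Ce³⁺(aq)]^3·[Al³⁺(aq)]) / [Ce⁴⁺(aq)]^3 = 3.17 and log Q = 0.501.
Applying E = E° − (RT ln10/nF)·log Q gives +3.262 − (0.0641/3)(0.501) = +3.251 V.

+3.251 V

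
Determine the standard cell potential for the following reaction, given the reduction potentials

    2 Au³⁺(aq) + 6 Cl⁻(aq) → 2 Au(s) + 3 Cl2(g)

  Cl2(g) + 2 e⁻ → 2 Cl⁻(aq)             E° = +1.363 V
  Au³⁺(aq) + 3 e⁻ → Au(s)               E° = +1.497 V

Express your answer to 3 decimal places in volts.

+0.134 V

Au³⁺(aq) gains electrons, so the Au³⁺/Au couple is the cathode; the Cl₂/Cl⁻ couple is the anode.
E°cell = E°(cathode) − E°(anode) = +1.497 − (+1.363) = +0.134 V.
The positive value indicates the reaction is spontaneous as written.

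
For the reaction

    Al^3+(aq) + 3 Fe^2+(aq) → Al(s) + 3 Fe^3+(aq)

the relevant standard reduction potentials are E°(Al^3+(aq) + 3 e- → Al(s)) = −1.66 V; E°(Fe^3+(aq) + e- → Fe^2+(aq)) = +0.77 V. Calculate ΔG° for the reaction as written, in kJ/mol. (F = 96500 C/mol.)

In the reaction as written Al^3+(aq) is reduced, so the Al³⁺/Al couple is the cathode and Fe³⁺/Fe²⁺ is the anode.
E°cell = −1.66 − (+0.77) = −2.43 V; balancing electrons gives n = 3.
ΔG° = −nFE°cell = −(3)(96500)(−2.43) J/mol = +703 kJ/mol.

+703 kJ/mol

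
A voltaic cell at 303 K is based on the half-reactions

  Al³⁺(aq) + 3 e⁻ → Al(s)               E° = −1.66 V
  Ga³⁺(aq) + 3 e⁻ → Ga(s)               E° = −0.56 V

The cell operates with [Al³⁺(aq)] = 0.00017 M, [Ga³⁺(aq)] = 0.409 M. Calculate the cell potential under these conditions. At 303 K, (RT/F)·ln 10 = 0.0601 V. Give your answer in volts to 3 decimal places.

The Ga³⁺/Ga couple has the more positive E°, so it is the cathode; Al³⁺/Al is the anode.
E°cell = −0.56 − (−1.66) = +1.10 V, with n = 3 electrons transferred.
Balancing gives Ga³⁺(aq) + Al(s) → Ga(s) + Al³⁺(aq); hence Q = [Al³⁺(aq)] / [Ga³⁺(aq)] = 0.000416 (log Q = −3.381).
Applying E = E° − (RT ln10/nF)·log Q gives +1.10 − (0.0601/3)(−3.381) = +1.168 V.

+1.168 V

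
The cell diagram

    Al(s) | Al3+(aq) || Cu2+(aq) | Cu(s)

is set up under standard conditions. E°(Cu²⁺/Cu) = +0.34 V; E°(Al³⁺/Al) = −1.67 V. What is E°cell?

+2.01 V

By convention the left-hand electrode in cell notation is the anode (oxidation) and the right-hand electrode is the cathode (reduction).
E°cell = E°(right) − E°(left) = +0.34 − (−1.67) = +2.01 V.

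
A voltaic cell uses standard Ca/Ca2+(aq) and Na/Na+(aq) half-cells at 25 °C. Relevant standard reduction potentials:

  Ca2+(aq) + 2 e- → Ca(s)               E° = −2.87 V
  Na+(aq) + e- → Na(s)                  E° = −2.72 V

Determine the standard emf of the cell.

The Na⁺/Na couple has the higher E°, so Na ion is reduced (cathode) and Ca is oxidized (anode).
E°cell = E°(cathode) − E°(anode) = −2.72 − (−2.87) = +0.15 V.

+0.15 V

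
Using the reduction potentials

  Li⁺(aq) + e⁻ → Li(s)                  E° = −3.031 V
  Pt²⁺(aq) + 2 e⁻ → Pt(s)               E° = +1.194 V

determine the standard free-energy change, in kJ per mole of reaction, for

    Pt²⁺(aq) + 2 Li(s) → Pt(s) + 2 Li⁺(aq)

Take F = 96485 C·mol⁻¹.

−815 kJ/mol

In the reaction as written Pt²⁺(aq) is reduced, so the Pt²⁺/Pt couple is the cathode and Li⁺/Li is the anode.
E°cell = +1.194 − (−3.031) = +4.225 V; balancing electrons gives n = 2.
ΔG° = −nFE°cell = −(2)(96485)(+4.225) J/mol = −815 kJ/mol.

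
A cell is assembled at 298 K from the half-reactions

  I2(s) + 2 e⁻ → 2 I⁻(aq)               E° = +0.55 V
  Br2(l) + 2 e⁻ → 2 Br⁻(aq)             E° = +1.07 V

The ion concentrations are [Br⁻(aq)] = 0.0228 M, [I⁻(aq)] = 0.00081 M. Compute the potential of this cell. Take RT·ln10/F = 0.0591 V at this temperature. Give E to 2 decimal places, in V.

+0.43 V

The Br₂/Br⁻ couple has the more positive E°, so it is the cathode; I₂/I⁻ is the anode.
The standard potential is +1.07 − (+0.55) = +0.52 V and the balanced reaction transfers n = 2 electrons.
Balancing gives Br2(l) + 2 I⁻(aq) → 2 Br⁻(aq) + I2(s); hence Q = [Br⁻(aq)]^2 / [I⁻(aq)]^2 = 792 (log Q = 2.899).
E = E° − (0.0591/n)·log Q = +0.52 − (0.0591/2)(2.899) = +0.43 V.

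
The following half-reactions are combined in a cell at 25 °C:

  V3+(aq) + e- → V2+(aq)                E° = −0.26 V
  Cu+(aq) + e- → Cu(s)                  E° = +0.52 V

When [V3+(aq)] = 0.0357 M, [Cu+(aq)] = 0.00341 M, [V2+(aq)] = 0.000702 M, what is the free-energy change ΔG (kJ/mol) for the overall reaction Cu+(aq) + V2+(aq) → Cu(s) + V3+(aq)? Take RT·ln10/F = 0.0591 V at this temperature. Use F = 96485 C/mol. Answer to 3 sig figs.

E°cell = +0.52 − (−0.26) = +0.78 V; the balanced reaction transfers n = 1 electron.
The reaction quotient is [V3+(aq)] / ([Cu+(aq)]·[V2+(aq)]) = 1.49×10^4; by Nernst, E = +0.78 − (0.0591/1)(4.174) = +0.5333 V.
ΔG = −nFE = −(1)(96485)(+0.5333) J/mol = −51.5 kJ/mol.

−51.5 kJ/mol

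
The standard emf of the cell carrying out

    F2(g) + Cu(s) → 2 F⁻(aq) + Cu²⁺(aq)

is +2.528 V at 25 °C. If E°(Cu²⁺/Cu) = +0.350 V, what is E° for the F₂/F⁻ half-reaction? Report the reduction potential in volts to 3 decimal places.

+2.878 V

In the reaction as written the F₂/F⁻ couple is reduced (cathode) and Cu²⁺/Cu is oxidized (anode), so E°cell = E°(F₂/F⁻) − E°(Cu²⁺/Cu).
E°(F₂/F⁻) = E°cell + E°(anode) = +2.528 + (+0.350) = +2.878 V.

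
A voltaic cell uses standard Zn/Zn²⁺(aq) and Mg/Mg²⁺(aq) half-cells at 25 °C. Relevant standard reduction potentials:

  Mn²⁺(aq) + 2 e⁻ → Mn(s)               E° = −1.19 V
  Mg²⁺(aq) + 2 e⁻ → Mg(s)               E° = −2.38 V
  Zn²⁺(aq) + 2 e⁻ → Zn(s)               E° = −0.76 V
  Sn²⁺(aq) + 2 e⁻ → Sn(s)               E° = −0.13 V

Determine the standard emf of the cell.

+1.62 V

The Zn²⁺/Zn couple has the higher E°, so Zn ion is reduced (cathode) and Mg is oxidized (anode).
E°cell = E°(cathode) − E°(anode) = −0.76 − (−2.38) = +1.62 V.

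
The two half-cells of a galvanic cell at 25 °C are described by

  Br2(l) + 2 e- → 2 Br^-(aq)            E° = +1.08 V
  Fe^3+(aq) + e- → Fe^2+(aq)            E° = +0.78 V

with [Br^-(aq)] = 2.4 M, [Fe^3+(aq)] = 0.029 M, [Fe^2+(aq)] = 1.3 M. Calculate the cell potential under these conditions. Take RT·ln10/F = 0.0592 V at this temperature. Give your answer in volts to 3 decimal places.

Since E°(Br₂/Br⁻) > E°(Fe³⁺/Fe²⁺), Br₂/Br⁻ serves as the cathode.
E°cell = +1.08 − (+0.78) = +0.30 V, with n = 2 electrons transferred.
For the overall reaction Br2(l) + 2 Fe^2+(aq) → 2 Br^-(aq) + 2 Fe^3+(aq), Q = ([Br^-(aq)]^2·[Fe^3+(aq)]^2) / [Fe^2+(aq)]^2 = 0.00287, giving log Q = −2.543.
Applying E = E° − (RT ln10/nF)·log Q gives +0.30 − (0.0592/2)(−2.543) = +0.375 V.

+0.375 V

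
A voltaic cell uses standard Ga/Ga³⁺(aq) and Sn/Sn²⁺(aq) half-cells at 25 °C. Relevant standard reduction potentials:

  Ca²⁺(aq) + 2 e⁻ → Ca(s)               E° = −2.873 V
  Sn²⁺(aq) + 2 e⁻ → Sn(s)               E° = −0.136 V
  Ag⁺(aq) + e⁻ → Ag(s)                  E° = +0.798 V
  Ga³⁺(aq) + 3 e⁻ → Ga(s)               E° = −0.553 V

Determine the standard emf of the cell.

+0.417 V

Of the two couples in this cell, the one with the more positive reduction potential is reduced at the cathode: here that is Sn²⁺/Sn (−0.136 V); Ga³⁺/Ga (−0.553 V) is the anode.
E°cell = E°(cathode) − E°(anode) = −0.136 − (−0.553) = +0.417 V.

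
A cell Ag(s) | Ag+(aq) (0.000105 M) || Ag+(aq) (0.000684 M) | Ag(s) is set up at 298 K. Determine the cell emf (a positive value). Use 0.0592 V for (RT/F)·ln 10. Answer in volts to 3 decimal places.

0.048 V

For a concentration cell E°cell = 0, since both electrodes use the same couple.
The compartment with the higher Ag+(aq) concentration (0.000684 M) acts as the cathode; ions are reduced there and produced at the dilute (0.000105 M) anode.
With n = 1, Ecell = −(0.0592/1)·log([dilute]/[conc]) = −(0.0592/1)·log(0.000105/0.000684) = +0.048 V.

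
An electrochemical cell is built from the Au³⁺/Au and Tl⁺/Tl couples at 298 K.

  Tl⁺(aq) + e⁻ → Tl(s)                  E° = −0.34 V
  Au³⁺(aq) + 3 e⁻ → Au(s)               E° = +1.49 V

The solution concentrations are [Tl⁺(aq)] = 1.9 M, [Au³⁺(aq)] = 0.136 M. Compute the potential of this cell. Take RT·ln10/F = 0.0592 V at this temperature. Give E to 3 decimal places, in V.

Since E°(Au³⁺/Au) > E°(Tl⁺/Tl), Au³⁺/Au serves as the cathode.
The standard potential is +1.49 − (−0.34) = +1.83 V and the balanced reaction transfers n = 3 electrons.
Balancing gives Au³⁺(aq) + 3 Tl(s) → Au(s) + 3 Tl⁺(aq); hence Q = [Tl⁺(aq)]^3 / [Au³⁺(aq)] = 50.4 (log Q = 1.703).
By the Nernst equation, E = +1.83 − (0.0592/3)·(1.703) = +1.796 V.

+1.796 V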